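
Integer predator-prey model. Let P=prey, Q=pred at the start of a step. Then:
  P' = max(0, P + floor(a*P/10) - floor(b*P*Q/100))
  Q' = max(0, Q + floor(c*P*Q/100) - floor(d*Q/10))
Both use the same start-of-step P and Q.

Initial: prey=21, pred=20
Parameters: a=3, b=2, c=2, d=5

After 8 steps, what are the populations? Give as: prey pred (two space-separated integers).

Answer: 28 8

Derivation:
Step 1: prey: 21+6-8=19; pred: 20+8-10=18
Step 2: prey: 19+5-6=18; pred: 18+6-9=15
Step 3: prey: 18+5-5=18; pred: 15+5-7=13
Step 4: prey: 18+5-4=19; pred: 13+4-6=11
Step 5: prey: 19+5-4=20; pred: 11+4-5=10
Step 6: prey: 20+6-4=22; pred: 10+4-5=9
Step 7: prey: 22+6-3=25; pred: 9+3-4=8
Step 8: prey: 25+7-4=28; pred: 8+4-4=8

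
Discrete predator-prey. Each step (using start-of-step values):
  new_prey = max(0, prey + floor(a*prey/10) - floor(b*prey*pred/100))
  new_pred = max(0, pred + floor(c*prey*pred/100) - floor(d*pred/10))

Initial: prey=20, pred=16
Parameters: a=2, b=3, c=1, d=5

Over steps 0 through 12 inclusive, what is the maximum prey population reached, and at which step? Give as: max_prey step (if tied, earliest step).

Step 1: prey: 20+4-9=15; pred: 16+3-8=11
Step 2: prey: 15+3-4=14; pred: 11+1-5=7
Step 3: prey: 14+2-2=14; pred: 7+0-3=4
Step 4: prey: 14+2-1=15; pred: 4+0-2=2
Step 5: prey: 15+3-0=18; pred: 2+0-1=1
Step 6: prey: 18+3-0=21; pred: 1+0-0=1
Step 7: prey: 21+4-0=25; pred: 1+0-0=1
Step 8: prey: 25+5-0=30; pred: 1+0-0=1
Step 9: prey: 30+6-0=36; pred: 1+0-0=1
Step 10: prey: 36+7-1=42; pred: 1+0-0=1
Step 11: prey: 42+8-1=49; pred: 1+0-0=1
Step 12: prey: 49+9-1=57; pred: 1+0-0=1
Max prey = 57 at step 12

Answer: 57 12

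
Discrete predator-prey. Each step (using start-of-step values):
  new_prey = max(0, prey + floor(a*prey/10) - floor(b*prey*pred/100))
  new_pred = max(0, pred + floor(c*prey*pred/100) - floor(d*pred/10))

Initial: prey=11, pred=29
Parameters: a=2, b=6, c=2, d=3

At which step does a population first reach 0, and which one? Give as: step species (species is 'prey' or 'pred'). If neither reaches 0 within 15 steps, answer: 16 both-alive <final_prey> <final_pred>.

Answer: 1 prey

Derivation:
Step 1: prey: 11+2-19=0; pred: 29+6-8=27
First extinction: prey at step 1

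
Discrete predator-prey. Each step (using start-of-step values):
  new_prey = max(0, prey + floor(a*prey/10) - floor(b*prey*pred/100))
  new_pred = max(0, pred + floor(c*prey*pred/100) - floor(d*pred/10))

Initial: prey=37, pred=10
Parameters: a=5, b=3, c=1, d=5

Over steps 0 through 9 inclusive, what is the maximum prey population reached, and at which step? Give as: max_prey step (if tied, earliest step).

Answer: 129 6

Derivation:
Step 1: prey: 37+18-11=44; pred: 10+3-5=8
Step 2: prey: 44+22-10=56; pred: 8+3-4=7
Step 3: prey: 56+28-11=73; pred: 7+3-3=7
Step 4: prey: 73+36-15=94; pred: 7+5-3=9
Step 5: prey: 94+47-25=116; pred: 9+8-4=13
Step 6: prey: 116+58-45=129; pred: 13+15-6=22
Step 7: prey: 129+64-85=108; pred: 22+28-11=39
Step 8: prey: 108+54-126=36; pred: 39+42-19=62
Step 9: prey: 36+18-66=0; pred: 62+22-31=53
Max prey = 129 at step 6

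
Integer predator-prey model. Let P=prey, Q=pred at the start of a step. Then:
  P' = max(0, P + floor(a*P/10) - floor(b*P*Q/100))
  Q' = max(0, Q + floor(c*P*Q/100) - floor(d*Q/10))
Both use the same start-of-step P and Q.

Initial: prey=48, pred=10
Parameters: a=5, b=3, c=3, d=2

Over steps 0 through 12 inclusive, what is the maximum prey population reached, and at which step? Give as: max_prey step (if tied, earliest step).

Answer: 58 1

Derivation:
Step 1: prey: 48+24-14=58; pred: 10+14-2=22
Step 2: prey: 58+29-38=49; pred: 22+38-4=56
Step 3: prey: 49+24-82=0; pred: 56+82-11=127
Step 4: prey: 0+0-0=0; pred: 127+0-25=102
Step 5: prey: 0+0-0=0; pred: 102+0-20=82
Step 6: prey: 0+0-0=0; pred: 82+0-16=66
Step 7: prey: 0+0-0=0; pred: 66+0-13=53
Step 8: prey: 0+0-0=0; pred: 53+0-10=43
Step 9: prey: 0+0-0=0; pred: 43+0-8=35
Step 10: prey: 0+0-0=0; pred: 35+0-7=28
Step 11: prey: 0+0-0=0; pred: 28+0-5=23
Step 12: prey: 0+0-0=0; pred: 23+0-4=19
Max prey = 58 at step 1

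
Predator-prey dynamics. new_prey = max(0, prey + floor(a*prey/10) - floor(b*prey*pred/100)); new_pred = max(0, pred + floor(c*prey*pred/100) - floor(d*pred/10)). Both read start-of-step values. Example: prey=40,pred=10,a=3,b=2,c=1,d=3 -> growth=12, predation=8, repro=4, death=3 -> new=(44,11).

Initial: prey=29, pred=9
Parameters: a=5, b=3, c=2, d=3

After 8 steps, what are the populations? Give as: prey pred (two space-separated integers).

Answer: 0 24

Derivation:
Step 1: prey: 29+14-7=36; pred: 9+5-2=12
Step 2: prey: 36+18-12=42; pred: 12+8-3=17
Step 3: prey: 42+21-21=42; pred: 17+14-5=26
Step 4: prey: 42+21-32=31; pred: 26+21-7=40
Step 5: prey: 31+15-37=9; pred: 40+24-12=52
Step 6: prey: 9+4-14=0; pred: 52+9-15=46
Step 7: prey: 0+0-0=0; pred: 46+0-13=33
Step 8: prey: 0+0-0=0; pred: 33+0-9=24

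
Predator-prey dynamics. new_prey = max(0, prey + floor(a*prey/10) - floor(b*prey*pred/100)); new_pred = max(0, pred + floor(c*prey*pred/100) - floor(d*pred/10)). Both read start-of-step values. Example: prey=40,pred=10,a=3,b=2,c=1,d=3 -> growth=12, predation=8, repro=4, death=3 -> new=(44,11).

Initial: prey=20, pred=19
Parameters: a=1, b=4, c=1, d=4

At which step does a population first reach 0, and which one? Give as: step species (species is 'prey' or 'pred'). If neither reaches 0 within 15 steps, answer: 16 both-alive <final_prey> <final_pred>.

Step 1: prey: 20+2-15=7; pred: 19+3-7=15
Step 2: prey: 7+0-4=3; pred: 15+1-6=10
Step 3: prey: 3+0-1=2; pred: 10+0-4=6
Step 4: prey: 2+0-0=2; pred: 6+0-2=4
Step 5: prey: 2+0-0=2; pred: 4+0-1=3
Step 6: prey: 2+0-0=2; pred: 3+0-1=2
Step 7: prey: 2+0-0=2; pred: 2+0-0=2
Steps 8-15: state stable at prey=2, pred=2 (no change)
No extinction within 15 steps

Answer: 16 both-alive 2 2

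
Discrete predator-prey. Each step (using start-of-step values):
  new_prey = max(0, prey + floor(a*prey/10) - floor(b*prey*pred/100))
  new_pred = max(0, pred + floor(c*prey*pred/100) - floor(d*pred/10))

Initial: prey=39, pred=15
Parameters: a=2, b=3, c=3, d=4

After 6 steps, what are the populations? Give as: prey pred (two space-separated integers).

Step 1: prey: 39+7-17=29; pred: 15+17-6=26
Step 2: prey: 29+5-22=12; pred: 26+22-10=38
Step 3: prey: 12+2-13=1; pred: 38+13-15=36
Step 4: prey: 1+0-1=0; pred: 36+1-14=23
Step 5: prey: 0+0-0=0; pred: 23+0-9=14
Step 6: prey: 0+0-0=0; pred: 14+0-5=9

Answer: 0 9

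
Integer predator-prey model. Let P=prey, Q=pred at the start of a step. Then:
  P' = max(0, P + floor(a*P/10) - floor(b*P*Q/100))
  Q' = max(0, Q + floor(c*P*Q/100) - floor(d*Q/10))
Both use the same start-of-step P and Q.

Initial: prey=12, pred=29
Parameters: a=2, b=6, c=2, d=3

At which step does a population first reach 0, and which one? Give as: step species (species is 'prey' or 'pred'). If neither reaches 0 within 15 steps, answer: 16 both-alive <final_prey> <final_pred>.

Step 1: prey: 12+2-20=0; pred: 29+6-8=27
First extinction: prey at step 1

Answer: 1 prey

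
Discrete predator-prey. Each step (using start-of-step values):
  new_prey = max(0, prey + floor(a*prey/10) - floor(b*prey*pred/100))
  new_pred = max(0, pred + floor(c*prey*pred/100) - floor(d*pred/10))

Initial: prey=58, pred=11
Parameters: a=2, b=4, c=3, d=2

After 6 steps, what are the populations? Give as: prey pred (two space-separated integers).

Answer: 0 28

Derivation:
Step 1: prey: 58+11-25=44; pred: 11+19-2=28
Step 2: prey: 44+8-49=3; pred: 28+36-5=59
Step 3: prey: 3+0-7=0; pred: 59+5-11=53
Step 4: prey: 0+0-0=0; pred: 53+0-10=43
Step 5: prey: 0+0-0=0; pred: 43+0-8=35
Step 6: prey: 0+0-0=0; pred: 35+0-7=28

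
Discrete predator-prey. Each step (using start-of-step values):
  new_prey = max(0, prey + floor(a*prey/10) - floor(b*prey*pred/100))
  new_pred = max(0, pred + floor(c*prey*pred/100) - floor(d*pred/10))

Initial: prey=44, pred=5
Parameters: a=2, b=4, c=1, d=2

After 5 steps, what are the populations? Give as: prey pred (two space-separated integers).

Step 1: prey: 44+8-8=44; pred: 5+2-1=6
Step 2: prey: 44+8-10=42; pred: 6+2-1=7
Step 3: prey: 42+8-11=39; pred: 7+2-1=8
Step 4: prey: 39+7-12=34; pred: 8+3-1=10
Step 5: prey: 34+6-13=27; pred: 10+3-2=11

Answer: 27 11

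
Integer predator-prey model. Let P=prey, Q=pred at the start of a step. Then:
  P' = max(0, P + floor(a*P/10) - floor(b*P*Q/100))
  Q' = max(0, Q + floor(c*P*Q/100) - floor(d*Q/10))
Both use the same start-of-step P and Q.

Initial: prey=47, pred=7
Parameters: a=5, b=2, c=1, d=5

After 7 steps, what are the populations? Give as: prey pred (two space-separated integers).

Answer: 0 148

Derivation:
Step 1: prey: 47+23-6=64; pred: 7+3-3=7
Step 2: prey: 64+32-8=88; pred: 7+4-3=8
Step 3: prey: 88+44-14=118; pred: 8+7-4=11
Step 4: prey: 118+59-25=152; pred: 11+12-5=18
Step 5: prey: 152+76-54=174; pred: 18+27-9=36
Step 6: prey: 174+87-125=136; pred: 36+62-18=80
Step 7: prey: 136+68-217=0; pred: 80+108-40=148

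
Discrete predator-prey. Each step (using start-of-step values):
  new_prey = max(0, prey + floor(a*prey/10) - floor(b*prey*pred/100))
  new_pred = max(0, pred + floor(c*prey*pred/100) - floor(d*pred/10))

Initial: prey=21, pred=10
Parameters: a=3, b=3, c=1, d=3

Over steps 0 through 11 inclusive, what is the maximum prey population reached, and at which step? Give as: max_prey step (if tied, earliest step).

Answer: 50 11

Derivation:
Step 1: prey: 21+6-6=21; pred: 10+2-3=9
Step 2: prey: 21+6-5=22; pred: 9+1-2=8
Step 3: prey: 22+6-5=23; pred: 8+1-2=7
Step 4: prey: 23+6-4=25; pred: 7+1-2=6
Step 5: prey: 25+7-4=28; pred: 6+1-1=6
Step 6: prey: 28+8-5=31; pred: 6+1-1=6
Step 7: prey: 31+9-5=35; pred: 6+1-1=6
Step 8: prey: 35+10-6=39; pred: 6+2-1=7
Step 9: prey: 39+11-8=42; pred: 7+2-2=7
Step 10: prey: 42+12-8=46; pred: 7+2-2=7
Step 11: prey: 46+13-9=50; pred: 7+3-2=8
Max prey = 50 at step 11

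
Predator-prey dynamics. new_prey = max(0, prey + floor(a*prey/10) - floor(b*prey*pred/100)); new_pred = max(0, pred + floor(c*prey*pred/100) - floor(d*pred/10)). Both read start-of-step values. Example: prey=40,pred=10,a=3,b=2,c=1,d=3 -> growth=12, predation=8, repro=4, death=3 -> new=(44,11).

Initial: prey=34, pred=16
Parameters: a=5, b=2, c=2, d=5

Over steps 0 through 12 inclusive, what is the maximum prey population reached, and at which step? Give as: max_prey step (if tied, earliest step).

Step 1: prey: 34+17-10=41; pred: 16+10-8=18
Step 2: prey: 41+20-14=47; pred: 18+14-9=23
Step 3: prey: 47+23-21=49; pred: 23+21-11=33
Step 4: prey: 49+24-32=41; pred: 33+32-16=49
Step 5: prey: 41+20-40=21; pred: 49+40-24=65
Step 6: prey: 21+10-27=4; pred: 65+27-32=60
Step 7: prey: 4+2-4=2; pred: 60+4-30=34
Step 8: prey: 2+1-1=2; pred: 34+1-17=18
Step 9: prey: 2+1-0=3; pred: 18+0-9=9
Step 10: prey: 3+1-0=4; pred: 9+0-4=5
Step 11: prey: 4+2-0=6; pred: 5+0-2=3
Step 12: prey: 6+3-0=9; pred: 3+0-1=2
Max prey = 49 at step 3

Answer: 49 3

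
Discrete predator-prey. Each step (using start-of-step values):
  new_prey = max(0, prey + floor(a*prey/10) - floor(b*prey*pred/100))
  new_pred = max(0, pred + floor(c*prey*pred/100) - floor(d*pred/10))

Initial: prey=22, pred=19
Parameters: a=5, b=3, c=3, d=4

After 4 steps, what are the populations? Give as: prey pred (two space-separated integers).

Answer: 6 29

Derivation:
Step 1: prey: 22+11-12=21; pred: 19+12-7=24
Step 2: prey: 21+10-15=16; pred: 24+15-9=30
Step 3: prey: 16+8-14=10; pred: 30+14-12=32
Step 4: prey: 10+5-9=6; pred: 32+9-12=29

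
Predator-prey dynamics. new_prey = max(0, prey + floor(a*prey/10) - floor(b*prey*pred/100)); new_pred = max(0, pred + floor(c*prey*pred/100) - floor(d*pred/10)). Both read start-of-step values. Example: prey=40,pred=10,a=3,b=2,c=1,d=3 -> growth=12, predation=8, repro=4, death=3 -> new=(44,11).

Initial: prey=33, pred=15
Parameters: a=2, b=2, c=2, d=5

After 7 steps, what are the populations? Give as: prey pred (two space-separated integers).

Step 1: prey: 33+6-9=30; pred: 15+9-7=17
Step 2: prey: 30+6-10=26; pred: 17+10-8=19
Step 3: prey: 26+5-9=22; pred: 19+9-9=19
Step 4: prey: 22+4-8=18; pred: 19+8-9=18
Step 5: prey: 18+3-6=15; pred: 18+6-9=15
Step 6: prey: 15+3-4=14; pred: 15+4-7=12
Step 7: prey: 14+2-3=13; pred: 12+3-6=9

Answer: 13 9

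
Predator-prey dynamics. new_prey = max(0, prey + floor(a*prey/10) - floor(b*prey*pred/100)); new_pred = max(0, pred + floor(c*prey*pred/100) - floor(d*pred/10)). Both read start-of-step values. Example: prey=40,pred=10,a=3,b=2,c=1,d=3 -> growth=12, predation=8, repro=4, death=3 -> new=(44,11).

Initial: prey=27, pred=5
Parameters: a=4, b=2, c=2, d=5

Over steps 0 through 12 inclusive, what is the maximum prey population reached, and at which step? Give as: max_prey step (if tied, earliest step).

Answer: 84 5

Derivation:
Step 1: prey: 27+10-2=35; pred: 5+2-2=5
Step 2: prey: 35+14-3=46; pred: 5+3-2=6
Step 3: prey: 46+18-5=59; pred: 6+5-3=8
Step 4: prey: 59+23-9=73; pred: 8+9-4=13
Step 5: prey: 73+29-18=84; pred: 13+18-6=25
Step 6: prey: 84+33-42=75; pred: 25+42-12=55
Step 7: prey: 75+30-82=23; pred: 55+82-27=110
Step 8: prey: 23+9-50=0; pred: 110+50-55=105
Step 9: prey: 0+0-0=0; pred: 105+0-52=53
Step 10: prey: 0+0-0=0; pred: 53+0-26=27
Step 11: prey: 0+0-0=0; pred: 27+0-13=14
Step 12: prey: 0+0-0=0; pred: 14+0-7=7
Max prey = 84 at step 5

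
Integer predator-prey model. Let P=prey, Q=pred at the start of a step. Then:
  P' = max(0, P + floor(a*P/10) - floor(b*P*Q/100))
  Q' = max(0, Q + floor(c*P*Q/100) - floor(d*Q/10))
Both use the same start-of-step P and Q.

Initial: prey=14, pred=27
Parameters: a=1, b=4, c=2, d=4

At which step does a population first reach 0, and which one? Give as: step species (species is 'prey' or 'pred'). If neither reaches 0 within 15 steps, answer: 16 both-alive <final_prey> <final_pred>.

Answer: 1 prey

Derivation:
Step 1: prey: 14+1-15=0; pred: 27+7-10=24
First extinction: prey at step 1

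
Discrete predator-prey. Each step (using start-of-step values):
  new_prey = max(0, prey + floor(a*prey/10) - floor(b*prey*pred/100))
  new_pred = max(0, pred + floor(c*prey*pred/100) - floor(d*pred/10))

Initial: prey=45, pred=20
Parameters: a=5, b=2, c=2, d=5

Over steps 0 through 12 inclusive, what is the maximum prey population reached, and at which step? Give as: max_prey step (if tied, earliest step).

Step 1: prey: 45+22-18=49; pred: 20+18-10=28
Step 2: prey: 49+24-27=46; pred: 28+27-14=41
Step 3: prey: 46+23-37=32; pred: 41+37-20=58
Step 4: prey: 32+16-37=11; pred: 58+37-29=66
Step 5: prey: 11+5-14=2; pred: 66+14-33=47
Step 6: prey: 2+1-1=2; pred: 47+1-23=25
Step 7: prey: 2+1-1=2; pred: 25+1-12=14
Step 8: prey: 2+1-0=3; pred: 14+0-7=7
Step 9: prey: 3+1-0=4; pred: 7+0-3=4
Step 10: prey: 4+2-0=6; pred: 4+0-2=2
Step 11: prey: 6+3-0=9; pred: 2+0-1=1
Step 12: prey: 9+4-0=13; pred: 1+0-0=1
Max prey = 49 at step 1

Answer: 49 1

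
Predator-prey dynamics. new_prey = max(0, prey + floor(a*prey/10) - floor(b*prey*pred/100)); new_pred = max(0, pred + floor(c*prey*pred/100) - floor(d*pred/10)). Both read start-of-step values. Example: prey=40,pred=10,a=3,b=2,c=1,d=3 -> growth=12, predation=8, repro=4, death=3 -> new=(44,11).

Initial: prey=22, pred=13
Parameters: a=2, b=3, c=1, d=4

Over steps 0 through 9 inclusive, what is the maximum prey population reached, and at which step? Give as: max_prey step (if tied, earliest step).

Step 1: prey: 22+4-8=18; pred: 13+2-5=10
Step 2: prey: 18+3-5=16; pred: 10+1-4=7
Step 3: prey: 16+3-3=16; pred: 7+1-2=6
Step 4: prey: 16+3-2=17; pred: 6+0-2=4
Step 5: prey: 17+3-2=18; pred: 4+0-1=3
Step 6: prey: 18+3-1=20; pred: 3+0-1=2
Step 7: prey: 20+4-1=23; pred: 2+0-0=2
Step 8: prey: 23+4-1=26; pred: 2+0-0=2
Step 9: prey: 26+5-1=30; pred: 2+0-0=2
Max prey = 30 at step 9

Answer: 30 9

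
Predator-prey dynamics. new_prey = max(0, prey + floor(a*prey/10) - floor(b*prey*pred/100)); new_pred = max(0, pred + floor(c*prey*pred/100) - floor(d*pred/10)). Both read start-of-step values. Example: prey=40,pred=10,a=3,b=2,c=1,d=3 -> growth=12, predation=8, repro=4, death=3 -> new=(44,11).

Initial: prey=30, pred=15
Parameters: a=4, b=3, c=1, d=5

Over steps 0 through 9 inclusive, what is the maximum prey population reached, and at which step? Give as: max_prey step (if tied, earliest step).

Answer: 111 9

Derivation:
Step 1: prey: 30+12-13=29; pred: 15+4-7=12
Step 2: prey: 29+11-10=30; pred: 12+3-6=9
Step 3: prey: 30+12-8=34; pred: 9+2-4=7
Step 4: prey: 34+13-7=40; pred: 7+2-3=6
Step 5: prey: 40+16-7=49; pred: 6+2-3=5
Step 6: prey: 49+19-7=61; pred: 5+2-2=5
Step 7: prey: 61+24-9=76; pred: 5+3-2=6
Step 8: prey: 76+30-13=93; pred: 6+4-3=7
Step 9: prey: 93+37-19=111; pred: 7+6-3=10
Max prey = 111 at step 9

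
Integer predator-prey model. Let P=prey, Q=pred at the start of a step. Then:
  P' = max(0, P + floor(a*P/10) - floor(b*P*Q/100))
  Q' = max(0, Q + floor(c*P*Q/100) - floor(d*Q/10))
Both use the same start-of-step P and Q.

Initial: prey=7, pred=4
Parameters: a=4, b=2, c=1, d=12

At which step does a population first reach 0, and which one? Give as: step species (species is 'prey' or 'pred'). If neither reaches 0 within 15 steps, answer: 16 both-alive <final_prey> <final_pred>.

Step 1: prey: 7+2-0=9; pred: 4+0-4=0
First extinction: pred at step 1

Answer: 1 pred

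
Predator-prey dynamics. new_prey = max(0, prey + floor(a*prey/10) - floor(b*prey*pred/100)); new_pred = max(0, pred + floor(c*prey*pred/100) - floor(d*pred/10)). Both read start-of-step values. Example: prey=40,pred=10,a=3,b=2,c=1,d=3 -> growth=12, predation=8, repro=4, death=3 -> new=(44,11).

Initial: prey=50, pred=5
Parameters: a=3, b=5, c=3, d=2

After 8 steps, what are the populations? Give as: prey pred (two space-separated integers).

Step 1: prey: 50+15-12=53; pred: 5+7-1=11
Step 2: prey: 53+15-29=39; pred: 11+17-2=26
Step 3: prey: 39+11-50=0; pred: 26+30-5=51
Step 4: prey: 0+0-0=0; pred: 51+0-10=41
Step 5: prey: 0+0-0=0; pred: 41+0-8=33
Step 6: prey: 0+0-0=0; pred: 33+0-6=27
Step 7: prey: 0+0-0=0; pred: 27+0-5=22
Step 8: prey: 0+0-0=0; pred: 22+0-4=18

Answer: 0 18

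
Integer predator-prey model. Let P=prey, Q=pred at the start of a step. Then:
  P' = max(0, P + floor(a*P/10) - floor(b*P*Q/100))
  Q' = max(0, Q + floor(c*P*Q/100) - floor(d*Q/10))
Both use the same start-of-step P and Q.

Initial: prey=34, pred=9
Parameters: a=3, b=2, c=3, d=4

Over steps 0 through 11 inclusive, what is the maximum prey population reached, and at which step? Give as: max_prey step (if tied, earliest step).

Answer: 38 1

Derivation:
Step 1: prey: 34+10-6=38; pred: 9+9-3=15
Step 2: prey: 38+11-11=38; pred: 15+17-6=26
Step 3: prey: 38+11-19=30; pred: 26+29-10=45
Step 4: prey: 30+9-27=12; pred: 45+40-18=67
Step 5: prey: 12+3-16=0; pred: 67+24-26=65
Step 6: prey: 0+0-0=0; pred: 65+0-26=39
Step 7: prey: 0+0-0=0; pred: 39+0-15=24
Step 8: prey: 0+0-0=0; pred: 24+0-9=15
Step 9: prey: 0+0-0=0; pred: 15+0-6=9
Step 10: prey: 0+0-0=0; pred: 9+0-3=6
Step 11: prey: 0+0-0=0; pred: 6+0-2=4
Max prey = 38 at step 1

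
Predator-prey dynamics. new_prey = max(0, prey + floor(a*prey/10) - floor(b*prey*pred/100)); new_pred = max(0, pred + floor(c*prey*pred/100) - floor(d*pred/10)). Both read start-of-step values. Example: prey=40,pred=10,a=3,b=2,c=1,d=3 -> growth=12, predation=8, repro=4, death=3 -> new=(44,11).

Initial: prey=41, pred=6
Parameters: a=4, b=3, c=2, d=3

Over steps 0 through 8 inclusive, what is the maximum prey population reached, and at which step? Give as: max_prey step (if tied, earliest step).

Answer: 57 2

Derivation:
Step 1: prey: 41+16-7=50; pred: 6+4-1=9
Step 2: prey: 50+20-13=57; pred: 9+9-2=16
Step 3: prey: 57+22-27=52; pred: 16+18-4=30
Step 4: prey: 52+20-46=26; pred: 30+31-9=52
Step 5: prey: 26+10-40=0; pred: 52+27-15=64
Step 6: prey: 0+0-0=0; pred: 64+0-19=45
Step 7: prey: 0+0-0=0; pred: 45+0-13=32
Step 8: prey: 0+0-0=0; pred: 32+0-9=23
Max prey = 57 at step 2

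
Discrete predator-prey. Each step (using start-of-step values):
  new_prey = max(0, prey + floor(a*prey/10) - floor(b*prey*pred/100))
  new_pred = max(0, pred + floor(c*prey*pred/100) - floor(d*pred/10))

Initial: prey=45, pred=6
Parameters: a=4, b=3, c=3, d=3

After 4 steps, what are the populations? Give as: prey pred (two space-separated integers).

Step 1: prey: 45+18-8=55; pred: 6+8-1=13
Step 2: prey: 55+22-21=56; pred: 13+21-3=31
Step 3: prey: 56+22-52=26; pred: 31+52-9=74
Step 4: prey: 26+10-57=0; pred: 74+57-22=109

Answer: 0 109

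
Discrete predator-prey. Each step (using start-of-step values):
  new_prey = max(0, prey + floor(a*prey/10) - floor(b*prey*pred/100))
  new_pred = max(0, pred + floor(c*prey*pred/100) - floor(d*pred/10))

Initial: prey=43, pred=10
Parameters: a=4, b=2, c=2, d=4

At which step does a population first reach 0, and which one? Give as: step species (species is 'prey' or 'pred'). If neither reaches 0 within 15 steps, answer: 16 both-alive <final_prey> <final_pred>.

Step 1: prey: 43+17-8=52; pred: 10+8-4=14
Step 2: prey: 52+20-14=58; pred: 14+14-5=23
Step 3: prey: 58+23-26=55; pred: 23+26-9=40
Step 4: prey: 55+22-44=33; pred: 40+44-16=68
Step 5: prey: 33+13-44=2; pred: 68+44-27=85
Step 6: prey: 2+0-3=0; pred: 85+3-34=54
First extinction: prey at step 6

Answer: 6 prey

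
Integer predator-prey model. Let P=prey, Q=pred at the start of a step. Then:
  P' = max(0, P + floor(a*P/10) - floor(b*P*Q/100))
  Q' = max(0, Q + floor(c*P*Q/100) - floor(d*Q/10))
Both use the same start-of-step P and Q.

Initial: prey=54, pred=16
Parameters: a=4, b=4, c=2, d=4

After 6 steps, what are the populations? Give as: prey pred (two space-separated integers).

Answer: 0 8

Derivation:
Step 1: prey: 54+21-34=41; pred: 16+17-6=27
Step 2: prey: 41+16-44=13; pred: 27+22-10=39
Step 3: prey: 13+5-20=0; pred: 39+10-15=34
Step 4: prey: 0+0-0=0; pred: 34+0-13=21
Step 5: prey: 0+0-0=0; pred: 21+0-8=13
Step 6: prey: 0+0-0=0; pred: 13+0-5=8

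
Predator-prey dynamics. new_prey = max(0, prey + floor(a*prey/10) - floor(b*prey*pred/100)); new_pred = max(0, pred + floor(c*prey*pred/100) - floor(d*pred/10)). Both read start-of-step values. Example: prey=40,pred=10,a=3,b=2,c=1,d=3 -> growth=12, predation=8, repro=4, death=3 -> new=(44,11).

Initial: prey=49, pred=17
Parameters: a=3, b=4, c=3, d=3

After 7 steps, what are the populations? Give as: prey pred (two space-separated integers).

Answer: 0 11

Derivation:
Step 1: prey: 49+14-33=30; pred: 17+24-5=36
Step 2: prey: 30+9-43=0; pred: 36+32-10=58
Step 3: prey: 0+0-0=0; pred: 58+0-17=41
Step 4: prey: 0+0-0=0; pred: 41+0-12=29
Step 5: prey: 0+0-0=0; pred: 29+0-8=21
Step 6: prey: 0+0-0=0; pred: 21+0-6=15
Step 7: prey: 0+0-0=0; pred: 15+0-4=11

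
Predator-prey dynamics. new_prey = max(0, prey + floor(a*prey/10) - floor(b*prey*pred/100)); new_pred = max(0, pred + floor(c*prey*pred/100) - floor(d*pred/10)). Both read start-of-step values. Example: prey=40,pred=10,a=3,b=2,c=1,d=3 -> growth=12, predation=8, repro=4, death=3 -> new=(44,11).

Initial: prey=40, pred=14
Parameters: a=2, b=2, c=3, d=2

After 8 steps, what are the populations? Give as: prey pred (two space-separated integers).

Step 1: prey: 40+8-11=37; pred: 14+16-2=28
Step 2: prey: 37+7-20=24; pred: 28+31-5=54
Step 3: prey: 24+4-25=3; pred: 54+38-10=82
Step 4: prey: 3+0-4=0; pred: 82+7-16=73
Step 5: prey: 0+0-0=0; pred: 73+0-14=59
Step 6: prey: 0+0-0=0; pred: 59+0-11=48
Step 7: prey: 0+0-0=0; pred: 48+0-9=39
Step 8: prey: 0+0-0=0; pred: 39+0-7=32

Answer: 0 32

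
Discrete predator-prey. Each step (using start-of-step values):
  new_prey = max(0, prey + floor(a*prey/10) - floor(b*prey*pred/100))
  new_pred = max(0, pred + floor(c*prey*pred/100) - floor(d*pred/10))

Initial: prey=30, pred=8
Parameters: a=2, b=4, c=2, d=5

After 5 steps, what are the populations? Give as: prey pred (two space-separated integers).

Answer: 20 5

Derivation:
Step 1: prey: 30+6-9=27; pred: 8+4-4=8
Step 2: prey: 27+5-8=24; pred: 8+4-4=8
Step 3: prey: 24+4-7=21; pred: 8+3-4=7
Step 4: prey: 21+4-5=20; pred: 7+2-3=6
Step 5: prey: 20+4-4=20; pred: 6+2-3=5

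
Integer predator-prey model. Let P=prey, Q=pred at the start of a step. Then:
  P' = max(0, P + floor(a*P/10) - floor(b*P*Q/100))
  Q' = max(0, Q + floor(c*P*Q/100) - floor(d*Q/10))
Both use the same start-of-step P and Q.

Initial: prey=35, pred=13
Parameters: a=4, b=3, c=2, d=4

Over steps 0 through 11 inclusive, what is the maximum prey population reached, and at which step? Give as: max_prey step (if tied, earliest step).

Answer: 36 1

Derivation:
Step 1: prey: 35+14-13=36; pred: 13+9-5=17
Step 2: prey: 36+14-18=32; pred: 17+12-6=23
Step 3: prey: 32+12-22=22; pred: 23+14-9=28
Step 4: prey: 22+8-18=12; pred: 28+12-11=29
Step 5: prey: 12+4-10=6; pred: 29+6-11=24
Step 6: prey: 6+2-4=4; pred: 24+2-9=17
Step 7: prey: 4+1-2=3; pred: 17+1-6=12
Step 8: prey: 3+1-1=3; pred: 12+0-4=8
Step 9: prey: 3+1-0=4; pred: 8+0-3=5
Step 10: prey: 4+1-0=5; pred: 5+0-2=3
Step 11: prey: 5+2-0=7; pred: 3+0-1=2
Max prey = 36 at step 1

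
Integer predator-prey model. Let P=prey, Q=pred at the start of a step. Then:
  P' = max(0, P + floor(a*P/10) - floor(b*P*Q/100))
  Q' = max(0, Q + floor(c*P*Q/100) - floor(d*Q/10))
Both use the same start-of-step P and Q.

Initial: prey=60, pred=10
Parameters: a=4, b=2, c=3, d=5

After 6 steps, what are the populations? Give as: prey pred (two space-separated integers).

Answer: 0 33

Derivation:
Step 1: prey: 60+24-12=72; pred: 10+18-5=23
Step 2: prey: 72+28-33=67; pred: 23+49-11=61
Step 3: prey: 67+26-81=12; pred: 61+122-30=153
Step 4: prey: 12+4-36=0; pred: 153+55-76=132
Step 5: prey: 0+0-0=0; pred: 132+0-66=66
Step 6: prey: 0+0-0=0; pred: 66+0-33=33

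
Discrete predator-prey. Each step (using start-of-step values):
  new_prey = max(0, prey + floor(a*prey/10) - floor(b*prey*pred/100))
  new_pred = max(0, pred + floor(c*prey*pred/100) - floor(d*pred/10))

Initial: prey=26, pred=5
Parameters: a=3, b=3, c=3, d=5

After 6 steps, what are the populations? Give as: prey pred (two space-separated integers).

Step 1: prey: 26+7-3=30; pred: 5+3-2=6
Step 2: prey: 30+9-5=34; pred: 6+5-3=8
Step 3: prey: 34+10-8=36; pred: 8+8-4=12
Step 4: prey: 36+10-12=34; pred: 12+12-6=18
Step 5: prey: 34+10-18=26; pred: 18+18-9=27
Step 6: prey: 26+7-21=12; pred: 27+21-13=35

Answer: 12 35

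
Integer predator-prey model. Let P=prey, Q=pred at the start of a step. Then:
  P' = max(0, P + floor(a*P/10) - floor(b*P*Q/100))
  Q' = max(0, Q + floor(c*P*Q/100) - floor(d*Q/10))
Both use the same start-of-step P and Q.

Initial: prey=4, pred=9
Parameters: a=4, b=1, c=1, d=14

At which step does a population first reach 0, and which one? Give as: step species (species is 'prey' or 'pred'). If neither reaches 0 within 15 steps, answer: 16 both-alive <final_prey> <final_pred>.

Answer: 1 pred

Derivation:
Step 1: prey: 4+1-0=5; pred: 9+0-12=0
First extinction: pred at step 1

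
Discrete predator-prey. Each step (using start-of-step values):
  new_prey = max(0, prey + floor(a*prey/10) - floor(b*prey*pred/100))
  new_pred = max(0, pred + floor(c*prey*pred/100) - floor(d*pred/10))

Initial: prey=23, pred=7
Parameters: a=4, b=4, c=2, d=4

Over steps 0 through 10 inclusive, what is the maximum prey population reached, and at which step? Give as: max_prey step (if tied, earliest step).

Step 1: prey: 23+9-6=26; pred: 7+3-2=8
Step 2: prey: 26+10-8=28; pred: 8+4-3=9
Step 3: prey: 28+11-10=29; pred: 9+5-3=11
Step 4: prey: 29+11-12=28; pred: 11+6-4=13
Step 5: prey: 28+11-14=25; pred: 13+7-5=15
Step 6: prey: 25+10-15=20; pred: 15+7-6=16
Step 7: prey: 20+8-12=16; pred: 16+6-6=16
Step 8: prey: 16+6-10=12; pred: 16+5-6=15
Step 9: prey: 12+4-7=9; pred: 15+3-6=12
Step 10: prey: 9+3-4=8; pred: 12+2-4=10
Max prey = 29 at step 3

Answer: 29 3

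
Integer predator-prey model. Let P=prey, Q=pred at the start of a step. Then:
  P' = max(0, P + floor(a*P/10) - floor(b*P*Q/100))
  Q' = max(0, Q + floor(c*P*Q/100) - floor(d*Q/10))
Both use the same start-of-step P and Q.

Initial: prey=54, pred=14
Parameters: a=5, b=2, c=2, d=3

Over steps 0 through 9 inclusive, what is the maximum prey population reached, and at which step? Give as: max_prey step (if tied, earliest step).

Step 1: prey: 54+27-15=66; pred: 14+15-4=25
Step 2: prey: 66+33-33=66; pred: 25+33-7=51
Step 3: prey: 66+33-67=32; pred: 51+67-15=103
Step 4: prey: 32+16-65=0; pred: 103+65-30=138
Step 5: prey: 0+0-0=0; pred: 138+0-41=97
Step 6: prey: 0+0-0=0; pred: 97+0-29=68
Step 7: prey: 0+0-0=0; pred: 68+0-20=48
Step 8: prey: 0+0-0=0; pred: 48+0-14=34
Step 9: prey: 0+0-0=0; pred: 34+0-10=24
Max prey = 66 at step 1

Answer: 66 1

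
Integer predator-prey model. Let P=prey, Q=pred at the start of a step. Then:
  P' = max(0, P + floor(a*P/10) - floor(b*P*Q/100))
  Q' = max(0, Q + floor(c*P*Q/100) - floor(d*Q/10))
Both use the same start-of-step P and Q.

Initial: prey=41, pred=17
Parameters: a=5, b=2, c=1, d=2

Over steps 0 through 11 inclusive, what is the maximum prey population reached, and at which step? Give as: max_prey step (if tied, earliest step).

Step 1: prey: 41+20-13=48; pred: 17+6-3=20
Step 2: prey: 48+24-19=53; pred: 20+9-4=25
Step 3: prey: 53+26-26=53; pred: 25+13-5=33
Step 4: prey: 53+26-34=45; pred: 33+17-6=44
Step 5: prey: 45+22-39=28; pred: 44+19-8=55
Step 6: prey: 28+14-30=12; pred: 55+15-11=59
Step 7: prey: 12+6-14=4; pred: 59+7-11=55
Step 8: prey: 4+2-4=2; pred: 55+2-11=46
Step 9: prey: 2+1-1=2; pred: 46+0-9=37
Step 10: prey: 2+1-1=2; pred: 37+0-7=30
Step 11: prey: 2+1-1=2; pred: 30+0-6=24
Max prey = 53 at step 2

Answer: 53 2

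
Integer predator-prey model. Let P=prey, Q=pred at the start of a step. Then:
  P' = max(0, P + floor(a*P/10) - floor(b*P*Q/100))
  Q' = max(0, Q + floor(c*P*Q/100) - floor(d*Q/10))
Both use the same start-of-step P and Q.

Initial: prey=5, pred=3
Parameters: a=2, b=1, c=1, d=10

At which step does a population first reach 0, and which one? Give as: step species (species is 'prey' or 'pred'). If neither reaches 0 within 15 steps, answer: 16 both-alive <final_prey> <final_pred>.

Answer: 1 pred

Derivation:
Step 1: prey: 5+1-0=6; pred: 3+0-3=0
First extinction: pred at step 1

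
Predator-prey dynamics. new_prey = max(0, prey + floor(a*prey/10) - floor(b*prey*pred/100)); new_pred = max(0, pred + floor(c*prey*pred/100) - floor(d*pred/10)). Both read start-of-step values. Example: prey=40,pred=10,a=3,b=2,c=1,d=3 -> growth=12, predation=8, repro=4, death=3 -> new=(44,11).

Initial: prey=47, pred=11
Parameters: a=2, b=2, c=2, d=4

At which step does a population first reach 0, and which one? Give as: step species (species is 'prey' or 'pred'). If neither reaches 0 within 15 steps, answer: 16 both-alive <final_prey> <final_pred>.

Step 1: prey: 47+9-10=46; pred: 11+10-4=17
Step 2: prey: 46+9-15=40; pred: 17+15-6=26
Step 3: prey: 40+8-20=28; pred: 26+20-10=36
Step 4: prey: 28+5-20=13; pred: 36+20-14=42
Step 5: prey: 13+2-10=5; pred: 42+10-16=36
Step 6: prey: 5+1-3=3; pred: 36+3-14=25
Step 7: prey: 3+0-1=2; pred: 25+1-10=16
Step 8: prey: 2+0-0=2; pred: 16+0-6=10
Step 9: prey: 2+0-0=2; pred: 10+0-4=6
Step 10: prey: 2+0-0=2; pred: 6+0-2=4
Step 11: prey: 2+0-0=2; pred: 4+0-1=3
Step 12: prey: 2+0-0=2; pred: 3+0-1=2
Step 13: prey: 2+0-0=2; pred: 2+0-0=2
Steps 14-15: state stable at prey=2, pred=2 (no change)
No extinction within 15 steps

Answer: 16 both-alive 2 2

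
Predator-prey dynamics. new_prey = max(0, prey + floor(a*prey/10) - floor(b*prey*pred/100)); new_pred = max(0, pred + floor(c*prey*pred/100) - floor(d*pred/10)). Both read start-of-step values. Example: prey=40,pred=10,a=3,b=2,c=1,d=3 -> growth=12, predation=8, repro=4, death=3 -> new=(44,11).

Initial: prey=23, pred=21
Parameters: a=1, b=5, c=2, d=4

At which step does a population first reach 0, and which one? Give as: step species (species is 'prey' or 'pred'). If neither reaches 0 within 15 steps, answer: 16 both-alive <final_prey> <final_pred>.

Answer: 2 prey

Derivation:
Step 1: prey: 23+2-24=1; pred: 21+9-8=22
Step 2: prey: 1+0-1=0; pred: 22+0-8=14
First extinction: prey at step 2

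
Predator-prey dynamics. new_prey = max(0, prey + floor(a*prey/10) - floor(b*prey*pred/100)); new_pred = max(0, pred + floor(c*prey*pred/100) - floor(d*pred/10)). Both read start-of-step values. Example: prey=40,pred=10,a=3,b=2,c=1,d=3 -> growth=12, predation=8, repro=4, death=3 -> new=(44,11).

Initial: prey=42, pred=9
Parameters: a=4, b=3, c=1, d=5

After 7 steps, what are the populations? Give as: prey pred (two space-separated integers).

Answer: 98 19

Derivation:
Step 1: prey: 42+16-11=47; pred: 9+3-4=8
Step 2: prey: 47+18-11=54; pred: 8+3-4=7
Step 3: prey: 54+21-11=64; pred: 7+3-3=7
Step 4: prey: 64+25-13=76; pred: 7+4-3=8
Step 5: prey: 76+30-18=88; pred: 8+6-4=10
Step 6: prey: 88+35-26=97; pred: 10+8-5=13
Step 7: prey: 97+38-37=98; pred: 13+12-6=19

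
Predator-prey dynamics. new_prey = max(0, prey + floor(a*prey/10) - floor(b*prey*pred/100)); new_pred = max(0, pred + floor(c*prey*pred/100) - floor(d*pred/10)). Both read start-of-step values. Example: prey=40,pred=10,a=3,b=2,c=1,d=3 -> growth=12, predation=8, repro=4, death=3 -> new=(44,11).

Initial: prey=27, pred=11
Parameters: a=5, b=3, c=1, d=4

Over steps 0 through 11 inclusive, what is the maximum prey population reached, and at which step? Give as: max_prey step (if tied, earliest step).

Step 1: prey: 27+13-8=32; pred: 11+2-4=9
Step 2: prey: 32+16-8=40; pred: 9+2-3=8
Step 3: prey: 40+20-9=51; pred: 8+3-3=8
Step 4: prey: 51+25-12=64; pred: 8+4-3=9
Step 5: prey: 64+32-17=79; pred: 9+5-3=11
Step 6: prey: 79+39-26=92; pred: 11+8-4=15
Step 7: prey: 92+46-41=97; pred: 15+13-6=22
Step 8: prey: 97+48-64=81; pred: 22+21-8=35
Step 9: prey: 81+40-85=36; pred: 35+28-14=49
Step 10: prey: 36+18-52=2; pred: 49+17-19=47
Step 11: prey: 2+1-2=1; pred: 47+0-18=29
Max prey = 97 at step 7

Answer: 97 7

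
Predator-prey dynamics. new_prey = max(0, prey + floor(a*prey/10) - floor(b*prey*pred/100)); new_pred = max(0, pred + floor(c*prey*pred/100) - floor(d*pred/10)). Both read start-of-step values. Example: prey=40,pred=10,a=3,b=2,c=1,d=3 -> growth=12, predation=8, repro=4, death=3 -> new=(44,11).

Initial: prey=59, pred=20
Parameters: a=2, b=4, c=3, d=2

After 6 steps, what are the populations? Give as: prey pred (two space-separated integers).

Answer: 0 32

Derivation:
Step 1: prey: 59+11-47=23; pred: 20+35-4=51
Step 2: prey: 23+4-46=0; pred: 51+35-10=76
Step 3: prey: 0+0-0=0; pred: 76+0-15=61
Step 4: prey: 0+0-0=0; pred: 61+0-12=49
Step 5: prey: 0+0-0=0; pred: 49+0-9=40
Step 6: prey: 0+0-0=0; pred: 40+0-8=32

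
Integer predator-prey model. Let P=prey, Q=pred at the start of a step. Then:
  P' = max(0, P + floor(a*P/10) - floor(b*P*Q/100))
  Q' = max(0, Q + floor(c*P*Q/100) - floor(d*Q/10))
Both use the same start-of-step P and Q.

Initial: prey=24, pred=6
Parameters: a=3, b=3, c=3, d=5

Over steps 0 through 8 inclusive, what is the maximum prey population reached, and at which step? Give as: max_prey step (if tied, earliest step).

Answer: 31 3

Derivation:
Step 1: prey: 24+7-4=27; pred: 6+4-3=7
Step 2: prey: 27+8-5=30; pred: 7+5-3=9
Step 3: prey: 30+9-8=31; pred: 9+8-4=13
Step 4: prey: 31+9-12=28; pred: 13+12-6=19
Step 5: prey: 28+8-15=21; pred: 19+15-9=25
Step 6: prey: 21+6-15=12; pred: 25+15-12=28
Step 7: prey: 12+3-10=5; pred: 28+10-14=24
Step 8: prey: 5+1-3=3; pred: 24+3-12=15
Max prey = 31 at step 3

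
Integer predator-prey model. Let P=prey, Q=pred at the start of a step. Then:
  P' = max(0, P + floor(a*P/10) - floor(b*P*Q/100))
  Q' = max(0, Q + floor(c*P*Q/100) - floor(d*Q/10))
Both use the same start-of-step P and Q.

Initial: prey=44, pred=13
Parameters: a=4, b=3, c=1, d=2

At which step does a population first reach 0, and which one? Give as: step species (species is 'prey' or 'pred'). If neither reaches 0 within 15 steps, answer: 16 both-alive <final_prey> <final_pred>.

Step 1: prey: 44+17-17=44; pred: 13+5-2=16
Step 2: prey: 44+17-21=40; pred: 16+7-3=20
Step 3: prey: 40+16-24=32; pred: 20+8-4=24
Step 4: prey: 32+12-23=21; pred: 24+7-4=27
Step 5: prey: 21+8-17=12; pred: 27+5-5=27
Step 6: prey: 12+4-9=7; pred: 27+3-5=25
Step 7: prey: 7+2-5=4; pred: 25+1-5=21
Step 8: prey: 4+1-2=3; pred: 21+0-4=17
Step 9: prey: 3+1-1=3; pred: 17+0-3=14
Step 10: prey: 3+1-1=3; pred: 14+0-2=12
Step 11: prey: 3+1-1=3; pred: 12+0-2=10
Step 12: prey: 3+1-0=4; pred: 10+0-2=8
Step 13: prey: 4+1-0=5; pred: 8+0-1=7
Step 14: prey: 5+2-1=6; pred: 7+0-1=6
Step 15: prey: 6+2-1=7; pred: 6+0-1=5
No extinction within 15 steps

Answer: 16 both-alive 7 5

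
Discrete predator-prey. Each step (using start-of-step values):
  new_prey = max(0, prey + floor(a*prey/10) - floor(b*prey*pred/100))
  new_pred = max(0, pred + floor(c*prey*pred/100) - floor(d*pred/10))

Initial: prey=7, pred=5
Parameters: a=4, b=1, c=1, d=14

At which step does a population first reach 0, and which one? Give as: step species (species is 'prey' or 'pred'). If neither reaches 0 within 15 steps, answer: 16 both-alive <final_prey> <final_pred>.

Step 1: prey: 7+2-0=9; pred: 5+0-7=0
First extinction: pred at step 1

Answer: 1 pred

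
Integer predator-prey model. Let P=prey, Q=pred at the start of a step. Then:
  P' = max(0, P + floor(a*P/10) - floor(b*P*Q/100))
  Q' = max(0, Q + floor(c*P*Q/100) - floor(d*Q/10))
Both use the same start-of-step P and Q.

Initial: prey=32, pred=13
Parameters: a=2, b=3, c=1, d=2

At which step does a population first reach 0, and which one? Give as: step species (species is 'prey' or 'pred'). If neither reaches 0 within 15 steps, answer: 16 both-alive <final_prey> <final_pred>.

Answer: 16 both-alive 9 4

Derivation:
Step 1: prey: 32+6-12=26; pred: 13+4-2=15
Step 2: prey: 26+5-11=20; pred: 15+3-3=15
Step 3: prey: 20+4-9=15; pred: 15+3-3=15
Step 4: prey: 15+3-6=12; pred: 15+2-3=14
Step 5: prey: 12+2-5=9; pred: 14+1-2=13
Step 6: prey: 9+1-3=7; pred: 13+1-2=12
Step 7: prey: 7+1-2=6; pred: 12+0-2=10
Step 8: prey: 6+1-1=6; pred: 10+0-2=8
Step 9: prey: 6+1-1=6; pred: 8+0-1=7
Step 10: prey: 6+1-1=6; pred: 7+0-1=6
Step 11: prey: 6+1-1=6; pred: 6+0-1=5
Step 12: prey: 6+1-0=7; pred: 5+0-1=4
Step 13: prey: 7+1-0=8; pred: 4+0-0=4
Step 14: prey: 8+1-0=9; pred: 4+0-0=4
Step 15: prey: 9+1-1=9; pred: 4+0-0=4
No extinction within 15 steps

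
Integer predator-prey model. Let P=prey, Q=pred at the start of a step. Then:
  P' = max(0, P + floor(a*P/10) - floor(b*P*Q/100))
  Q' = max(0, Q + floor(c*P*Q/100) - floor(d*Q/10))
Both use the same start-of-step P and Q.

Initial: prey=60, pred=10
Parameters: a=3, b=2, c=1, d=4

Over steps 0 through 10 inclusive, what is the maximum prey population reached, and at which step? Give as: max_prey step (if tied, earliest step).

Step 1: prey: 60+18-12=66; pred: 10+6-4=12
Step 2: prey: 66+19-15=70; pred: 12+7-4=15
Step 3: prey: 70+21-21=70; pred: 15+10-6=19
Step 4: prey: 70+21-26=65; pred: 19+13-7=25
Step 5: prey: 65+19-32=52; pred: 25+16-10=31
Step 6: prey: 52+15-32=35; pred: 31+16-12=35
Step 7: prey: 35+10-24=21; pred: 35+12-14=33
Step 8: prey: 21+6-13=14; pred: 33+6-13=26
Step 9: prey: 14+4-7=11; pred: 26+3-10=19
Step 10: prey: 11+3-4=10; pred: 19+2-7=14
Max prey = 70 at step 2

Answer: 70 2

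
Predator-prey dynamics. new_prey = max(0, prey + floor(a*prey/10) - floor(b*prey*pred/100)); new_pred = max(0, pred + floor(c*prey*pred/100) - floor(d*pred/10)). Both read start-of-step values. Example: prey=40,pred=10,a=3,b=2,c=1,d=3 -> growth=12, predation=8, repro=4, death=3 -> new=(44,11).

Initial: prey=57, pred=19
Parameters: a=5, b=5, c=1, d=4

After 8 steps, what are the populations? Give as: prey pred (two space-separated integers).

Answer: 11 2

Derivation:
Step 1: prey: 57+28-54=31; pred: 19+10-7=22
Step 2: prey: 31+15-34=12; pred: 22+6-8=20
Step 3: prey: 12+6-12=6; pred: 20+2-8=14
Step 4: prey: 6+3-4=5; pred: 14+0-5=9
Step 5: prey: 5+2-2=5; pred: 9+0-3=6
Step 6: prey: 5+2-1=6; pred: 6+0-2=4
Step 7: prey: 6+3-1=8; pred: 4+0-1=3
Step 8: prey: 8+4-1=11; pred: 3+0-1=2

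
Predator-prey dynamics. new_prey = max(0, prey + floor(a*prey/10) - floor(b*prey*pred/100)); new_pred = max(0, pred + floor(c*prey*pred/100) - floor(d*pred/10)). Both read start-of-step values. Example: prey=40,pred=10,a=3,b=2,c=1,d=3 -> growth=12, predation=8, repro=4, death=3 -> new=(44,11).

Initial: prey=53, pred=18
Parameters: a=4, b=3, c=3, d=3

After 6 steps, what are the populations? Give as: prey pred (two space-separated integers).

Answer: 0 28

Derivation:
Step 1: prey: 53+21-28=46; pred: 18+28-5=41
Step 2: prey: 46+18-56=8; pred: 41+56-12=85
Step 3: prey: 8+3-20=0; pred: 85+20-25=80
Step 4: prey: 0+0-0=0; pred: 80+0-24=56
Step 5: prey: 0+0-0=0; pred: 56+0-16=40
Step 6: prey: 0+0-0=0; pred: 40+0-12=28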